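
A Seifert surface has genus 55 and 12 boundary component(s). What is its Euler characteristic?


chi = 2 - 2g - b
= 2 - 2*55 - 12
= 2 - 110 - 12 = -120

-120


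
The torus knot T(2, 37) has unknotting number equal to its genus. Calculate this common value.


For a torus knot T(p,q), both the unknotting number and genus equal (p-1)(q-1)/2.
= (2-1)(37-1)/2
= 1*36/2
= 36/2 = 18

18


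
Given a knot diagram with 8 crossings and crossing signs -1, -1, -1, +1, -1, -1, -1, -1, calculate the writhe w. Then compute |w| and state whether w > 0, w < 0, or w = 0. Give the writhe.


Step 1: Count positive crossings (+1).
Positive crossings: 1
Step 2: Count negative crossings (-1).
Negative crossings: 7
Step 3: Writhe = (positive) - (negative)
w = 1 - 7 = -6
Step 4: |w| = 6, and w is negative

-6


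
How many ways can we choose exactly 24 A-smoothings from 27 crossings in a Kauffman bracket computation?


We choose which 24 of 27 crossings get A-smoothings.
C(27, 24) = 27! / (24! * 3!)
= 2925

2925


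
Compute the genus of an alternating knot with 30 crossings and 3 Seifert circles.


For alternating knots, g = (c - s + 1)/2.
= (30 - 3 + 1)/2
= 28/2 = 14

14


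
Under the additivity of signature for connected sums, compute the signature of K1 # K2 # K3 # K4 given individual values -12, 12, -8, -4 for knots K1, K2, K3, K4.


The signature is additive under connected sum.
signature(K1 # K2 # K3 # K4) = (-12) + (12) + (-8) + (-4)
= -12

-12


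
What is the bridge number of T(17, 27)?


The bridge number of T(p,q) is min(p,q).
min(17, 27) = 17

17


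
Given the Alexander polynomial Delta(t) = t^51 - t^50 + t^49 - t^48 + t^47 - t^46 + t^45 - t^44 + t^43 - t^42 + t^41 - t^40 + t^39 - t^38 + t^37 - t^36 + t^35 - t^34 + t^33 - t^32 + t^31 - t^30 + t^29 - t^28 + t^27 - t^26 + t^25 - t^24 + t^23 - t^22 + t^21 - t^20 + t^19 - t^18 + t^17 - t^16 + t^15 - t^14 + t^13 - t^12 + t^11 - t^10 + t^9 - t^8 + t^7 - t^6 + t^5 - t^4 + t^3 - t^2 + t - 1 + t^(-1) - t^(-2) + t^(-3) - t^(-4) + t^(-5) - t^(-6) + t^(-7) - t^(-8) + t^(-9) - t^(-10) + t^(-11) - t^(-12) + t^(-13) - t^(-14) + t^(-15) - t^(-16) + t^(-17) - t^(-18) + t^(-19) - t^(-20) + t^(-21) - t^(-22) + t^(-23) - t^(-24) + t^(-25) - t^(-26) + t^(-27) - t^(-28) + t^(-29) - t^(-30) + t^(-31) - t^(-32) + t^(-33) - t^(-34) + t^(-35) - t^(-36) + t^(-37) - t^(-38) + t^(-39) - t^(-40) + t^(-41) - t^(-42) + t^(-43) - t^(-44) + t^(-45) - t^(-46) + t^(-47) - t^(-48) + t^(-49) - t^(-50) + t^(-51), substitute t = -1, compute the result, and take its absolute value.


Step 1: The polynomial has 103 terms with alternating signs, exponents from 51 down to -51.
Step 2: Substitute t = -1. The i-th term has coefficient (-1)^i and exponent (m-i),
  so its value is (-1)^i * (-1)^(m-i) = (-1)^m = -1 for every i.
Step 3: All 103 terms equal -1, so Delta(-1) = 103 * (-1) = -103
Step 4: |Delta(-1)| = 103

103


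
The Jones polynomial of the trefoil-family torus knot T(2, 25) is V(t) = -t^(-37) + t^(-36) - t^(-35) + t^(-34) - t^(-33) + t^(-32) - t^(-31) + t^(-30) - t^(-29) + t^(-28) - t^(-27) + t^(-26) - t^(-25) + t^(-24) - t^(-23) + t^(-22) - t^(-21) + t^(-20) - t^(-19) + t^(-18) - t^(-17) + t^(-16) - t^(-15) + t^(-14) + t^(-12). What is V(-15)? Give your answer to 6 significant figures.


Substituting t = -15 into V(t) = -t^(-37) + t^(-36) - t^(-35) + t^(-34) - t^(-33) + t^(-32) - t^(-31) + t^(-30) - t^(-29) + t^(-28) - t^(-27) + t^(-26) - t^(-25) + t^(-24) - t^(-23) + t^(-22) - t^(-21) + t^(-20) - t^(-19) + t^(-18) - t^(-17) + t^(-16) - t^(-15) + t^(-14) + t^(-12):
  (-)t^(-37) = 3.05227e-44
  (+)t^(-36) = 4.57841e-43
  (-)t^(-35) = 6.86761e-42
  (+)t^(-34) = 1.03014e-40
  (-)t^(-33) = 1.54521e-39
  (+)t^(-32) = 2.31782e-38
  (-)t^(-31) = 3.47673e-37
  (+)t^(-30) = 5.2151e-36
  (-)t^(-29) = 7.82264e-35
  (+)t^(-28) = 1.1734e-33
  (-)t^(-27) = 1.76009e-32
  (+)t^(-26) = 2.64014e-31
  (-)t^(-25) = 3.96021e-30
  (+)t^(-24) = 5.94032e-29
  (-)t^(-23) = 8.91048e-28
  (+)t^(-22) = 1.33657e-26
  (-)t^(-21) = 2.00486e-25
  (+)t^(-20) = 3.00729e-24
  (-)t^(-19) = 4.51093e-23
  (+)t^(-18) = 6.76639e-22
  (-)t^(-17) = 1.01496e-20
  (+)t^(-16) = 1.52244e-19
  (-)t^(-15) = 2.28366e-18
  (+)t^(-14) = 3.42549e-17
  (+)t^(-12) = 7.70735e-15
Sum = (3.05227e-44) + (4.57841e-43) + (6.86761e-42) + (1.03014e-40) + (1.54521e-39) + (2.31782e-38) + (3.47673e-37) + (5.2151e-36) + (7.82264e-35) + (1.1734e-33) + (1.76009e-32) + (2.64014e-31) + (3.96021e-30) + (5.94032e-29) + (8.91048e-28) + (1.33657e-26) + (2.00486e-25) + (3.00729e-24) + (4.51093e-23) + (6.76639e-22) + (1.01496e-20) + (1.52244e-19) + (2.28366e-18) + (3.42549e-17) + (7.70735e-15)
= 7.74404828e-15
Rounded to 6 significant figures: 7.74405e-15

7.74405e-15


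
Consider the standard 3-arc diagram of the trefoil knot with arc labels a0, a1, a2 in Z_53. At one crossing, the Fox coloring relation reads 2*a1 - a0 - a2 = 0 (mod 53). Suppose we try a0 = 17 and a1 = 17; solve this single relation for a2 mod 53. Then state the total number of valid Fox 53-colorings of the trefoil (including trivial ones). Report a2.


Step 1: Apply the given crossing relation 2*a1 - a0 - a2 = 0 (mod 53).
  a2 = 2*a1 - a0 mod 53
  a2 = 2*17 - 17 mod 53
  a2 = 34 - 17 mod 53
  a2 = 17 mod 53 = 17
Step 2: The trefoil has determinant 3.
  Number of Fox p-colorings (p prime) is p^2 if p = 3, else p.
  Since 53 does not divide 3, only trivial (constant) colorings exist.
  (Here a0 = a1 = a2 = 17, the constant coloring, which is valid.)
  Total colorings = 53
Step 3: a2 = 17, total Fox 53-colorings = 53

17


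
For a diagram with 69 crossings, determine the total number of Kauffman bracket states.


Each crossing contributes 2 choices (A-smoothing or B-smoothing).
Total states = 2^69 = 590295810358705651712

590295810358705651712


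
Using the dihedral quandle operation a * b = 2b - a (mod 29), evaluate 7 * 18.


7 * 18 = 2*18 - 7 mod 29
= 36 - 7 mod 29
= 29 mod 29 = 0

0


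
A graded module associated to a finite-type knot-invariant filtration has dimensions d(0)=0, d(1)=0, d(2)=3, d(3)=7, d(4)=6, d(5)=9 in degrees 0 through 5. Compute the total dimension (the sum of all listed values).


Total dimension = d(0) + d(1) + ... + d(5)
= 0 + 0 + 3 + 7 + 6 + 9
= 25

25


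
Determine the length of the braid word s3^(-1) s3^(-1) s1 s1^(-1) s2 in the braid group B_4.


The word length counts the number of generators (including inverses).
Listing each generator: s3^(-1), s3^(-1), s1, s1^(-1), s2
There are 5 generators in this braid word.

5


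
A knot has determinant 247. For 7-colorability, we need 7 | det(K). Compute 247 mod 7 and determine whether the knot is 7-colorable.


Step 1: A knot is p-colorable if and only if p divides its determinant.
Step 2: Compute 247 mod 7.
247 = 35 * 7 + 2
Step 3: 247 mod 7 = 2
Step 4: The knot is 7-colorable: no

2


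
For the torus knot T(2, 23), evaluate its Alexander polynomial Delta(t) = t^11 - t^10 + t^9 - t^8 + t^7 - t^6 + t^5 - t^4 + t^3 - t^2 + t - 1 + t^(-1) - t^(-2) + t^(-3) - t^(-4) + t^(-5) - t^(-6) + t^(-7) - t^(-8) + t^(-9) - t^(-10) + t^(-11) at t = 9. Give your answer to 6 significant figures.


Substituting t = 9 into Delta(t) = t^11 - t^10 + t^9 - t^8 + t^7 - t^6 + t^5 - t^4 + t^3 - t^2 + t - 1 + t^(-1) - t^(-2) + t^(-3) - t^(-4) + t^(-5) - t^(-6) + t^(-7) - t^(-8) + t^(-9) - t^(-10) + t^(-11):
Term values: (31381059609) + (-3486784401) + (387420489) + (-43046721) + (4782969) + (-531441) + (59049) + (-6561) + (729) + (-81) + (9) + (-1) + (0.111111) + (-0.0123457) + (0.00137174) + (-0.000152416) + (1.69351e-05) + (-1.88168e-06) + (2.09075e-07) + (-2.32306e-08) + (2.58117e-09) + (-2.86797e-10) + (3.18664e-11)
Sum = 2.824295365e+10
Rounded to 6 significant figures: 2.8243e+10

2.8243e+10


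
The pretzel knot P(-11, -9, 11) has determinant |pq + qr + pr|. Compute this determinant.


Step 1: Compute pq + qr + pr.
pq = (-11)*(-9) = 99
qr = (-9)*11 = -99
pr = (-11)*11 = -121
pq + qr + pr = 99 + (-99) + (-121) = -121
Step 2: Take absolute value.
det(P(-11,-9,11)) = |-121| = 121

121


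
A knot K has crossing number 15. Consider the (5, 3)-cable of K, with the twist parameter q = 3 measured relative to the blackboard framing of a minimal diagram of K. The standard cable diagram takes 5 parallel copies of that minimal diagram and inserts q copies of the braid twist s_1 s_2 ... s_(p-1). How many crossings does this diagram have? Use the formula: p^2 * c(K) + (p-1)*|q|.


Step 1: Each of the c(K) crossings of the companion diagram becomes p*p = p^2 crossings among the p parallel strands, and each of the |q| twists s_1 s_2 ... s_(p-1) adds (p-1) crossings.
  Crossings = p^2 * c(K) + (p-1)*|q|
Step 2: = 5^2 * 15 + (5-1)*3
Step 3: = 25*15 + 4*3
Step 4: = 375 + 12 = 387

387


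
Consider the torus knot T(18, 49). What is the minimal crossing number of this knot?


For a torus knot T(p, q) with gcd(p,q)=1,
the crossing number is min(p*(q-1), q*(p-1)).
p*(q-1) = 18*48 = 864
q*(p-1) = 49*17 = 833
min(864, 833) = 833

833


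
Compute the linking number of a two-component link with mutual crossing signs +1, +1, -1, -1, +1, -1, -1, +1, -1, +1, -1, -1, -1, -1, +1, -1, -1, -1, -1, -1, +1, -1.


Step 1: Count positive crossings: 7
Step 2: Count negative crossings: 15
Step 3: Sum of signs = 7 - 15 = -8
Step 4: Linking number = sum/2 = -8/2 = -4

-4


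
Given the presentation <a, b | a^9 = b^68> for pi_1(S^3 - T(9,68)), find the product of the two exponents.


The relation is a^9 = b^68.
Product of exponents = 9 * 68
= 612

612


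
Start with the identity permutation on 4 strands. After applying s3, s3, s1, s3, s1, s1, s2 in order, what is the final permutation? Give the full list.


Starting with identity [1, 2, 3, 4].
Apply generators in sequence:
  After s3: [1, 2, 4, 3]
  After s3: [1, 2, 3, 4]
  After s1: [2, 1, 3, 4]
  After s3: [2, 1, 4, 3]
  After s1: [1, 2, 4, 3]
  After s1: [2, 1, 4, 3]
  After s2: [2, 4, 1, 3]
Final permutation: [2, 4, 1, 3]

[2, 4, 1, 3]


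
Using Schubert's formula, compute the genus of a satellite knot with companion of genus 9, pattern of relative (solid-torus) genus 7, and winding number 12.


Schubert: g(satellite) = g_rel(pattern) + |winding| * g(companion),
where g_rel(pattern) is the genus of the pattern relative to the solid torus.
= 7 + 12 * 9
= 7 + 108 = 115

115


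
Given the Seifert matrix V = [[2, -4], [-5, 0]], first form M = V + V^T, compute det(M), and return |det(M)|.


Step 1: Form V + V^T where V = [[2, -4], [-5, 0]]
  V^T = [[2, -5], [-4, 0]]
  V + V^T = [[4, -9], [-9, 0]]
Step 2: det(V + V^T) = 4*0 - (-9)*(-9)
  = 0 - 81 = -81
Step 3: Knot determinant = |det(V + V^T)| = |-81| = 81

81


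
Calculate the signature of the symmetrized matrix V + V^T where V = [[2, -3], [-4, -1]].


Step 1: V + V^T = [[4, -7], [-7, -2]]
Step 2: trace = 2, det = -57
Step 3: Discriminant = 2^2 - 4*(-57) = 232
Step 4: Eigenvalues: 8.61577, -6.61577
Step 5: Signature = (# positive eigenvalues) - (# negative eigenvalues) = 0

0


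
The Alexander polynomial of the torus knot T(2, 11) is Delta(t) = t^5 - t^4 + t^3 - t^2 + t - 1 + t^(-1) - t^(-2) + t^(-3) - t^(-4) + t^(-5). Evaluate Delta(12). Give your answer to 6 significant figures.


Substituting t = 12 into Delta(t) = t^5 - t^4 + t^3 - t^2 + t - 1 + t^(-1) - t^(-2) + t^(-3) - t^(-4) + t^(-5):
Term values: (248832) + (-20736) + (1728) + (-144) + (12) + (-1) + (0.0833333) + (-0.00694444) + (0.000578704) + (-4.82253e-05) + (4.01878e-06)
Sum = 229691.0769
Rounded to 6 significant figures: 229691

229691


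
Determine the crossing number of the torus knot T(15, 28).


For a torus knot T(p, q) with gcd(p,q)=1,
the crossing number is min(p*(q-1), q*(p-1)).
p*(q-1) = 15*27 = 405
q*(p-1) = 28*14 = 392
min(405, 392) = 392

392


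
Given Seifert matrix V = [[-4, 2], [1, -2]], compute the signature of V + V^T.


Step 1: V + V^T = [[-8, 3], [3, -4]]
Step 2: trace = -12, det = 23
Step 3: Discriminant = (-12)^2 - 4*23 = 52
Step 4: Eigenvalues: -2.39445, -9.60555
Step 5: Signature = (# positive eigenvalues) - (# negative eigenvalues) = -2

-2


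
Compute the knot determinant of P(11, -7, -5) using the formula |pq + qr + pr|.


Step 1: Compute pq + qr + pr.
pq = 11*(-7) = -77
qr = (-7)*(-5) = 35
pr = 11*(-5) = -55
pq + qr + pr = -77 + 35 + (-55) = -97
Step 2: Take absolute value.
det(P(11,-7,-5)) = |-97| = 97

97


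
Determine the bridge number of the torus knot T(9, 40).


The bridge number of T(p,q) is min(p,q).
min(9, 40) = 9

9


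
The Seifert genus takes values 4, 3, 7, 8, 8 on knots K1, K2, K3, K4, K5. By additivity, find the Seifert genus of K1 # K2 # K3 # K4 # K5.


The Seifert genus is additive under connected sum.
Seifert genus(K1 # K2 # K3 # K4 # K5) = (4) + (3) + (7) + (8) + (8)
= 30

30


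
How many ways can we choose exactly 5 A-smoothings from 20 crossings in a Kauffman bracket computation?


We choose which 5 of 20 crossings get A-smoothings.
C(20, 5) = 20! / (5! * 15!)
= 15504

15504


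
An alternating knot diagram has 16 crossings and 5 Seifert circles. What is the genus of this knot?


For alternating knots, g = (c - s + 1)/2.
= (16 - 5 + 1)/2
= 12/2 = 6

6


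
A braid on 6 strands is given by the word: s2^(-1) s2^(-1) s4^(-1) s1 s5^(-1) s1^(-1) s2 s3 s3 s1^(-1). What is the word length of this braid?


The word length counts the number of generators (including inverses).
Listing each generator: s2^(-1), s2^(-1), s4^(-1), s1, s5^(-1), s1^(-1), s2, s3, s3, s1^(-1)
There are 10 generators in this braid word.

10


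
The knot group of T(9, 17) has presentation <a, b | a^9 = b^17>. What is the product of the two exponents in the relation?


The relation is a^9 = b^17.
Product of exponents = 9 * 17
= 153

153


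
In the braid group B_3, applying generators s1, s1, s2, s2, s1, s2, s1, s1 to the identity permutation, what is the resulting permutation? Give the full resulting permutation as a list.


Starting with identity [1, 2, 3].
Apply generators in sequence:
  After s1: [2, 1, 3]
  After s1: [1, 2, 3]
  After s2: [1, 3, 2]
  After s2: [1, 2, 3]
  After s1: [2, 1, 3]
  After s2: [2, 3, 1]
  After s1: [3, 2, 1]
  After s1: [2, 3, 1]
Final permutation: [2, 3, 1]

[2, 3, 1]


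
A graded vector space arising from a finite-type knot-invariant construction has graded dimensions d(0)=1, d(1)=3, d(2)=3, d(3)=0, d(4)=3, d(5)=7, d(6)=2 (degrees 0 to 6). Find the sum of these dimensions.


Total dimension = d(0) + d(1) + ... + d(6)
= 1 + 3 + 3 + 0 + 3 + 7 + 2
= 19

19


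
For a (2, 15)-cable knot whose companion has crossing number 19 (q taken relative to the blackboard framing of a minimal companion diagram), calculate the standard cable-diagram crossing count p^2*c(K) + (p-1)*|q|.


Step 1: Each of the c(K) crossings of the companion diagram becomes p*p = p^2 crossings among the p parallel strands, and each of the |q| twists s_1 s_2 ... s_(p-1) adds (p-1) crossings.
  Crossings = p^2 * c(K) + (p-1)*|q|
Step 2: = 2^2 * 19 + (2-1)*15
Step 3: = 4*19 + 1*15
Step 4: = 76 + 15 = 91

91


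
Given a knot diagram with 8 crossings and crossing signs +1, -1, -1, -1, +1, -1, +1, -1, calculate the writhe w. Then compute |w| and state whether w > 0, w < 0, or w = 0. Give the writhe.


Step 1: Count positive crossings (+1).
Positive crossings: 3
Step 2: Count negative crossings (-1).
Negative crossings: 5
Step 3: Writhe = (positive) - (negative)
w = 3 - 5 = -2
Step 4: |w| = 2, and w is negative

-2


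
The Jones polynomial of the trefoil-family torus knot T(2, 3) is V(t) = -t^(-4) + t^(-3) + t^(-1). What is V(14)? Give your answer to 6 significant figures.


Substituting t = 14 into V(t) = -t^(-4) + t^(-3) + t^(-1):
  (-)t^(-4) = -2.60308e-05
  (+)t^(-3) = 0.000364431
  (+)t^(-1) = 0.0714286
Sum = (-2.60308e-05) + (0.000364431) + (0.0714286)
= 0.07176697209
Rounded to 6 significant figures: 0.071767

0.071767


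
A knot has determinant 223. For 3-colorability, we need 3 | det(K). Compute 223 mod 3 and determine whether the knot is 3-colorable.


Step 1: A knot is p-colorable if and only if p divides its determinant.
Step 2: Compute 223 mod 3.
223 = 74 * 3 + 1
Step 3: 223 mod 3 = 1
Step 4: The knot is 3-colorable: no

1


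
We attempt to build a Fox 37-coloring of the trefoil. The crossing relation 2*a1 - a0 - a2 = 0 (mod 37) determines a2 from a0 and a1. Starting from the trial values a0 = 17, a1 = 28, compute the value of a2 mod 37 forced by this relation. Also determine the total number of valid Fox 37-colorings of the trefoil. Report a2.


Step 1: Apply the given crossing relation 2*a1 - a0 - a2 = 0 (mod 37).
  a2 = 2*a1 - a0 mod 37
  a2 = 2*28 - 17 mod 37
  a2 = 56 - 17 mod 37
  a2 = 39 mod 37 = 2
Step 2: The trefoil has determinant 3.
  Number of Fox p-colorings (p prime) is p^2 if p = 3, else p.
  Since 37 does not divide 3, only trivial (constant) colorings exist.
  (So the trial a0 = 17, a1 = 28 with a0 != a1 does NOT extend to a valid coloring of the whole trefoil: the other two crossing relations require 3*(a1 - a0) = 0 (mod 37), which fails.)
  Total colorings = 37
Step 3: a2 = 2, total Fox 37-colorings = 37

2


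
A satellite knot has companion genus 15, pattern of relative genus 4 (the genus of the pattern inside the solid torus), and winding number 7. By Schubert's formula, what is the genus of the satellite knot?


Schubert: g(satellite) = g_rel(pattern) + |winding| * g(companion),
where g_rel(pattern) is the genus of the pattern relative to the solid torus.
= 4 + 7 * 15
= 4 + 105 = 109

109


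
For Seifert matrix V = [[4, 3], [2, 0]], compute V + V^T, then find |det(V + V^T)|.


Step 1: Form V + V^T where V = [[4, 3], [2, 0]]
  V^T = [[4, 2], [3, 0]]
  V + V^T = [[8, 5], [5, 0]]
Step 2: det(V + V^T) = 8*0 - 5*5
  = 0 - 25 = -25
Step 3: Knot determinant = |det(V + V^T)| = |-25| = 25

25


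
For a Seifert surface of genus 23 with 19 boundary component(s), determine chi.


chi = 2 - 2g - b
= 2 - 2*23 - 19
= 2 - 46 - 19 = -63

-63


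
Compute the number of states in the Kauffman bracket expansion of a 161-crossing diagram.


Each crossing contributes 2 choices (A-smoothing or B-smoothing).
Total states = 2^161 = 2923003274661805836407369665432566039311865085952

2923003274661805836407369665432566039311865085952


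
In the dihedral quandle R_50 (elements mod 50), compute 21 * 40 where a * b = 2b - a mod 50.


21 * 40 = 2*40 - 21 mod 50
= 80 - 21 mod 50
= 59 mod 50 = 9

9


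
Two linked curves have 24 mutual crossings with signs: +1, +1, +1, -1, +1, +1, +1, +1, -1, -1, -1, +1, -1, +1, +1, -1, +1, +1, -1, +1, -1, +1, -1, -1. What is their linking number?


Step 1: Count positive crossings: 14
Step 2: Count negative crossings: 10
Step 3: Sum of signs = 14 - 10 = 4
Step 4: Linking number = sum/2 = 4/2 = 2

2


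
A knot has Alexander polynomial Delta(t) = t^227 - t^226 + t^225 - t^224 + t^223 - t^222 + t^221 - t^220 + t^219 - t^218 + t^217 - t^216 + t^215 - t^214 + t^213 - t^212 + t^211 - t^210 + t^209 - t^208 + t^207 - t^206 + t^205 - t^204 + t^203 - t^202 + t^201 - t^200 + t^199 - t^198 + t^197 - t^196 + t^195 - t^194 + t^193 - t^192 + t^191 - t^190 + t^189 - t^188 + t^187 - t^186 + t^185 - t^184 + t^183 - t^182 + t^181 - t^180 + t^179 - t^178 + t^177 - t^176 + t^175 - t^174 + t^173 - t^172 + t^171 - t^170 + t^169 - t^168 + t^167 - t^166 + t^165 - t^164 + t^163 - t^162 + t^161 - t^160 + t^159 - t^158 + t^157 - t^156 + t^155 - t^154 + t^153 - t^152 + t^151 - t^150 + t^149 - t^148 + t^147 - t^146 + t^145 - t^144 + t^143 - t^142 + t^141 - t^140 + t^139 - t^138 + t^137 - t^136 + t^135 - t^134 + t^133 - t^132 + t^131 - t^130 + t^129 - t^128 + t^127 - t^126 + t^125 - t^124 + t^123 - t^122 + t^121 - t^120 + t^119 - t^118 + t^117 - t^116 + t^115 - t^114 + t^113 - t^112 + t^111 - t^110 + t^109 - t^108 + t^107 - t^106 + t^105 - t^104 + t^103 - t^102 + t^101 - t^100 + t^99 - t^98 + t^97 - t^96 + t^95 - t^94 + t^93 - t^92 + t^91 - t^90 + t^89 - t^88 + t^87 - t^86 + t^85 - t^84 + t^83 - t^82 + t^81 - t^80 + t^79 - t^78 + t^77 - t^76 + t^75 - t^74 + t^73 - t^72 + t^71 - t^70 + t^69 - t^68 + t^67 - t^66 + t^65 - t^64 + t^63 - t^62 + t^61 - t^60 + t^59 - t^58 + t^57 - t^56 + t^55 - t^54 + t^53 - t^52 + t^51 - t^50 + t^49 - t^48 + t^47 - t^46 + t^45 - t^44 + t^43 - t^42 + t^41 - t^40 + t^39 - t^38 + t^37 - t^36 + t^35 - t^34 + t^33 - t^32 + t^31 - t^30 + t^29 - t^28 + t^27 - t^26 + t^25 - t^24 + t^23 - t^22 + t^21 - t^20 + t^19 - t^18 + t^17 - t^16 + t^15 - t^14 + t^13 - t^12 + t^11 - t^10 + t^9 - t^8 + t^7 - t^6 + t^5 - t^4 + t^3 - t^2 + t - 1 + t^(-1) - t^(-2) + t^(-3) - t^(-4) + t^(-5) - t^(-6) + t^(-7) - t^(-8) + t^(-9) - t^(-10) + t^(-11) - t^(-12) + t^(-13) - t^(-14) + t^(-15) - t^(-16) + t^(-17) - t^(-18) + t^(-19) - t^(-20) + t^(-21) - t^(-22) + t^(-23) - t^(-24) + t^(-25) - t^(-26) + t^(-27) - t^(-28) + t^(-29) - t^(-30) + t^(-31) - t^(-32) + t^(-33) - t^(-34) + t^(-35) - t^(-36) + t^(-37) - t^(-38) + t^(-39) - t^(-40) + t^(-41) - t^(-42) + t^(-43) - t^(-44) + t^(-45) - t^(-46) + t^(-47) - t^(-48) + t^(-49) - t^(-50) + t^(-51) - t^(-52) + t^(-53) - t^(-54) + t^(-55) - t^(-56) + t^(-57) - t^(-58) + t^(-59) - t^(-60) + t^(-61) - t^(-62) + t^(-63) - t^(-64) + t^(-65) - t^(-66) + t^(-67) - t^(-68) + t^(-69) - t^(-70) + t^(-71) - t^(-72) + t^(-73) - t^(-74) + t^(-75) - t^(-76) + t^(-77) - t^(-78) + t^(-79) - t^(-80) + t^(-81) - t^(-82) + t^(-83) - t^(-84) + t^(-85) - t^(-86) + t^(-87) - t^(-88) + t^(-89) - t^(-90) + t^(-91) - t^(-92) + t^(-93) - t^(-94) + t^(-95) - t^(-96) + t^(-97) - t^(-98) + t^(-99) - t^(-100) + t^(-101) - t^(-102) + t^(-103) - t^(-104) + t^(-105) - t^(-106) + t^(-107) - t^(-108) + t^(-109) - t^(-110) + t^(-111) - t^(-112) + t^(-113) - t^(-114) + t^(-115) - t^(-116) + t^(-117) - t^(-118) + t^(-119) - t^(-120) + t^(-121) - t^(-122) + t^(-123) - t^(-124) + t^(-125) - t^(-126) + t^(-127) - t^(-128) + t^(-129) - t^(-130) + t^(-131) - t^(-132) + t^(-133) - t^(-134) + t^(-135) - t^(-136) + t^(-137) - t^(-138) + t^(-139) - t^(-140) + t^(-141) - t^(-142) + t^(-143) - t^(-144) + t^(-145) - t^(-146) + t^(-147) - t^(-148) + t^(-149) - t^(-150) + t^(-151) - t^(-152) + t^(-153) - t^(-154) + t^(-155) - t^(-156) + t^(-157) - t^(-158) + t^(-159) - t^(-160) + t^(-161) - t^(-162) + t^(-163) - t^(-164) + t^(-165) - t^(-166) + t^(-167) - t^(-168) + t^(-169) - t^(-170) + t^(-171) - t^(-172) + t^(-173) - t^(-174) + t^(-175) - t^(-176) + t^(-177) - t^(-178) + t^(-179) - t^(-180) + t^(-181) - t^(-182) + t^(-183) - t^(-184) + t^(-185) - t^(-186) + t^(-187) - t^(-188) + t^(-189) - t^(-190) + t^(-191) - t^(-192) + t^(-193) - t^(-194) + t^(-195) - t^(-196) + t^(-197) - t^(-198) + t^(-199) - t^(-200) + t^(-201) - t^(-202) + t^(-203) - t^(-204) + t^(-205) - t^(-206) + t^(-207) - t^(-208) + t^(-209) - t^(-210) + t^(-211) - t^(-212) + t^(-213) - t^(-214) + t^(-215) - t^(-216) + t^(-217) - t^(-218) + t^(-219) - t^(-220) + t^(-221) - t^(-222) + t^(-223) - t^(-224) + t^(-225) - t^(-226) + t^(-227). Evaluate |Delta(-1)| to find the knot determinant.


Step 1: The polynomial has 455 terms with alternating signs, exponents from 227 down to -227.
Step 2: Substitute t = -1. The i-th term has coefficient (-1)^i and exponent (m-i),
  so its value is (-1)^i * (-1)^(m-i) = (-1)^m = -1 for every i.
Step 3: All 455 terms equal -1, so Delta(-1) = 455 * (-1) = -455
Step 4: |Delta(-1)| = 455

455


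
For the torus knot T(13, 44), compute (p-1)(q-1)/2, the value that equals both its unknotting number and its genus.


For a torus knot T(p,q), both the unknotting number and genus equal (p-1)(q-1)/2.
= (13-1)(44-1)/2
= 12*43/2
= 516/2 = 258

258


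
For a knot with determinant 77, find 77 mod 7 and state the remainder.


Step 1: A knot is p-colorable if and only if p divides its determinant.
Step 2: Compute 77 mod 7.
77 = 11 * 7 + 0
Step 3: 77 mod 7 = 0
Step 4: The knot is 7-colorable: yes

0


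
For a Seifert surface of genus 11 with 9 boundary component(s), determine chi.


chi = 2 - 2g - b
= 2 - 2*11 - 9
= 2 - 22 - 9 = -29

-29


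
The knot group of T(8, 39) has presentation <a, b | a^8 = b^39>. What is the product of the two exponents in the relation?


The relation is a^8 = b^39.
Product of exponents = 8 * 39
= 312

312


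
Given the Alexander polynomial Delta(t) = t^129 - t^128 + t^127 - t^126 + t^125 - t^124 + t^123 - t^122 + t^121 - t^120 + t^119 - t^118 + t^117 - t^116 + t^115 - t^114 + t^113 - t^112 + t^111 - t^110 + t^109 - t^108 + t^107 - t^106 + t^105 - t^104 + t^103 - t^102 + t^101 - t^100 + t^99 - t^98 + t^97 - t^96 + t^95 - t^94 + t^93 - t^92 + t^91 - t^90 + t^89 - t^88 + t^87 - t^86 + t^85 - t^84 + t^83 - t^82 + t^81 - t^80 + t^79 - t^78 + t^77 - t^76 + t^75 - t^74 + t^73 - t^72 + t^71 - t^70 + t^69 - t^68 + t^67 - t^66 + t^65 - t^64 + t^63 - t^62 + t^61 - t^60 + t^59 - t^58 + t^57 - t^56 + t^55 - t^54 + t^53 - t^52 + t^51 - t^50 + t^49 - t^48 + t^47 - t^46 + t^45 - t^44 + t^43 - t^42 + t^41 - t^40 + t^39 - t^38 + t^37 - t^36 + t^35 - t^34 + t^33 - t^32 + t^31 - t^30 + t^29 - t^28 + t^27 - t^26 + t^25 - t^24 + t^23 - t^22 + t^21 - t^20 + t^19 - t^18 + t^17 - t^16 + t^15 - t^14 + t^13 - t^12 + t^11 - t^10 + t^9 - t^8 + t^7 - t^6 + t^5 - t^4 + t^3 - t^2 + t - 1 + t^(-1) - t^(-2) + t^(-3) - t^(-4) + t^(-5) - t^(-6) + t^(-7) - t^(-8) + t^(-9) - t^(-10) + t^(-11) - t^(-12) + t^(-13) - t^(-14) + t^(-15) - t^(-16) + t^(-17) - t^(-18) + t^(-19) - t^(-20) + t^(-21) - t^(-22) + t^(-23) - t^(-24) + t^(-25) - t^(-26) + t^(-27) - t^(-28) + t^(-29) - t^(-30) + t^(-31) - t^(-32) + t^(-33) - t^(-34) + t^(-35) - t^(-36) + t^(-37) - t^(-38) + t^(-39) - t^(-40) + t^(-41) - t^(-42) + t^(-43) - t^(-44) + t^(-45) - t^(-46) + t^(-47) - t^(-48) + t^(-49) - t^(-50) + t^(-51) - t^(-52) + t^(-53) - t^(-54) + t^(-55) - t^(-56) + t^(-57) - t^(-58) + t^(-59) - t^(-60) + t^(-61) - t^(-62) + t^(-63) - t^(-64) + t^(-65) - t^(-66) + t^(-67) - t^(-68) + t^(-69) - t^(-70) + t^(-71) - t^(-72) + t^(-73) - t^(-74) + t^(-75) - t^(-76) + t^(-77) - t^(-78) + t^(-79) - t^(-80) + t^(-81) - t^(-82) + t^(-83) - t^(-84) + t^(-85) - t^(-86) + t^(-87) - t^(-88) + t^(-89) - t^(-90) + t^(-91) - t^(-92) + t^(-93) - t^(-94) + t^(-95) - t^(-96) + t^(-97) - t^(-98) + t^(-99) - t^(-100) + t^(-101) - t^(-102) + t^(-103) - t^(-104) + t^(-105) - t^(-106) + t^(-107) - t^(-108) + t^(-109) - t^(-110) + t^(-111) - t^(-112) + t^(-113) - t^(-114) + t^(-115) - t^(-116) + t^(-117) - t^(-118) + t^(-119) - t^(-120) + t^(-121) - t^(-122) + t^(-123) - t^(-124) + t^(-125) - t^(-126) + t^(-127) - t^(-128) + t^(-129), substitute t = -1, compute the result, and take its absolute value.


Step 1: The polynomial has 259 terms with alternating signs, exponents from 129 down to -129.
Step 2: Substitute t = -1. The i-th term has coefficient (-1)^i and exponent (m-i),
  so its value is (-1)^i * (-1)^(m-i) = (-1)^m = -1 for every i.
Step 3: All 259 terms equal -1, so Delta(-1) = 259 * (-1) = -259
Step 4: |Delta(-1)| = 259

259


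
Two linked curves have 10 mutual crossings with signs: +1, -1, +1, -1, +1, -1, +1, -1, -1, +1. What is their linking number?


Step 1: Count positive crossings: 5
Step 2: Count negative crossings: 5
Step 3: Sum of signs = 5 - 5 = 0
Step 4: Linking number = sum/2 = 0/2 = 0

0


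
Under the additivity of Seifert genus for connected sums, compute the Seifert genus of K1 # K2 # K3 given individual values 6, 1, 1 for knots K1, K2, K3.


The Seifert genus is additive under connected sum.
Seifert genus(K1 # K2 # K3) = (6) + (1) + (1)
= 8

8


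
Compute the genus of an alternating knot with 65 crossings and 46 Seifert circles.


For alternating knots, g = (c - s + 1)/2.
= (65 - 46 + 1)/2
= 20/2 = 10

10


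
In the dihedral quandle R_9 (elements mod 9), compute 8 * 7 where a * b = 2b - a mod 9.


8 * 7 = 2*7 - 8 mod 9
= 14 - 8 mod 9
= 6 mod 9 = 6

6


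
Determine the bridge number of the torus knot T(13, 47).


The bridge number of T(p,q) is min(p,q).
min(13, 47) = 13

13


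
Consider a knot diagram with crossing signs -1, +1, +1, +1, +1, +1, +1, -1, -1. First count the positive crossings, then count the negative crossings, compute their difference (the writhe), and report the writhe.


Step 1: Count positive crossings (+1).
Positive crossings: 6
Step 2: Count negative crossings (-1).
Negative crossings: 3
Step 3: Writhe = (positive) - (negative)
w = 6 - 3 = 3
Step 4: |w| = 3, and w is positive

3


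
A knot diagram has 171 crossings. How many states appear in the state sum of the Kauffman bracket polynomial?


Each crossing contributes 2 choices (A-smoothing or B-smoothing).
Total states = 2^171 = 2993155353253689176481146537402947624255349848014848

2993155353253689176481146537402947624255349848014848


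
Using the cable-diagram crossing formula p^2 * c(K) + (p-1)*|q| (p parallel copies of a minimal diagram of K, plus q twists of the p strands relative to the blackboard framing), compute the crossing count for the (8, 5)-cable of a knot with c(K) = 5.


Step 1: Each of the c(K) crossings of the companion diagram becomes p*p = p^2 crossings among the p parallel strands, and each of the |q| twists s_1 s_2 ... s_(p-1) adds (p-1) crossings.
  Crossings = p^2 * c(K) + (p-1)*|q|
Step 2: = 8^2 * 5 + (8-1)*5
Step 3: = 64*5 + 7*5
Step 4: = 320 + 35 = 355

355


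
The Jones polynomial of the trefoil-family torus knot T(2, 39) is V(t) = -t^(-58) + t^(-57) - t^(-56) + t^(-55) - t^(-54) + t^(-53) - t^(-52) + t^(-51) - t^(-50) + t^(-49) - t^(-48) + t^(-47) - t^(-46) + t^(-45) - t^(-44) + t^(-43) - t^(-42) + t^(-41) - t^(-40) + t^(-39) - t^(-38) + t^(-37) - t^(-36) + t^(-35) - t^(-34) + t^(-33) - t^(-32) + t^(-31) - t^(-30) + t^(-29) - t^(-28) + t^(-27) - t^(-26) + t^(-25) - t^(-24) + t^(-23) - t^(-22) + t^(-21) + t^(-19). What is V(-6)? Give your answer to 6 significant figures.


Substituting t = -6 into V(t) = -t^(-58) + t^(-57) - t^(-56) + t^(-55) - t^(-54) + t^(-53) - t^(-52) + t^(-51) - t^(-50) + t^(-49) - t^(-48) + t^(-47) - t^(-46) + t^(-45) - t^(-44) + t^(-43) - t^(-42) + t^(-41) - t^(-40) + t^(-39) - t^(-38) + t^(-37) - t^(-36) + t^(-35) - t^(-34) + t^(-33) - t^(-32) + t^(-31) - t^(-30) + t^(-29) - t^(-28) + t^(-27) - t^(-26) + t^(-25) - t^(-24) + t^(-23) - t^(-22) + t^(-21) + t^(-19):
  (-)t^(-58) = -7.36593e-46
  (+)t^(-57) = -4.41956e-45
  (-)t^(-56) = -2.65173e-44
  (+)t^(-55) = -1.59104e-43
  (-)t^(-54) = -9.54624e-43
  (+)t^(-53) = -5.72775e-42
  (-)t^(-52) = -3.43665e-41
  (+)t^(-51) = -2.06199e-40
  (-)t^(-50) = -1.23719e-39
  (+)t^(-49) = -7.42316e-39
  (-)t^(-48) = -4.4539e-38
  (+)t^(-47) = -2.67234e-37
  (-)t^(-46) = -1.6034e-36
  (+)t^(-45) = -9.62041e-36
  (-)t^(-44) = -5.77225e-35
  (+)t^(-43) = -3.46335e-34
  (-)t^(-42) = -2.07801e-33
  (+)t^(-41) = -1.24681e-32
  (-)t^(-40) = -7.48083e-32
  (+)t^(-39) = -4.4885e-31
  (-)t^(-38) = -2.6931e-30
  (+)t^(-37) = -1.61586e-29
  (-)t^(-36) = -9.69516e-29
  (+)t^(-35) = -5.8171e-28
  (-)t^(-34) = -3.49026e-27
  (+)t^(-33) = -2.09415e-26
  (-)t^(-32) = -1.25649e-25
  (+)t^(-31) = -7.53896e-25
  (-)t^(-30) = -4.52337e-24
  (+)t^(-29) = -2.71402e-23
  (-)t^(-28) = -1.62841e-22
  (+)t^(-27) = -9.77049e-22
  (-)t^(-26) = -5.86229e-21
  (+)t^(-25) = -3.51738e-20
  (-)t^(-24) = -2.11043e-19
  (+)t^(-23) = -1.26626e-18
  (-)t^(-22) = -7.59753e-18
  (+)t^(-21) = -4.55852e-17
  (+)t^(-19) = -1.64107e-15
Sum = (-7.36593e-46) + (-4.41956e-45) + (-2.65173e-44) + (-1.59104e-43) + (-9.54624e-43) + (-5.72775e-42) + (-3.43665e-41) + (-2.06199e-40) + (-1.23719e-39) + (-7.42316e-39) + (-4.4539e-38) + (-2.67234e-37) + (-1.6034e-36) + (-9.62041e-36) + (-5.77225e-35) + (-3.46335e-34) + (-2.07801e-33) + (-1.24681e-32) + (-7.48083e-32) + (-4.4885e-31) + (-2.6931e-30) + (-1.61586e-29) + (-9.69516e-29) + (-5.8171e-28) + (-3.49026e-27) + (-2.09415e-26) + (-1.25649e-25) + (-7.53896e-25) + (-4.52337e-24) + (-2.71402e-23) + (-1.62841e-22) + (-9.77049e-22) + (-5.86229e-21) + (-3.51738e-20) + (-2.11043e-19) + (-1.26626e-18) + (-7.59753e-18) + (-4.55852e-17) + (-1.64107e-15)
= -1.695768961e-15
Rounded to 6 significant figures: -1.69577e-15

-1.69577e-15


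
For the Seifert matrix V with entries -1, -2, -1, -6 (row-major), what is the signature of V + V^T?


Step 1: V + V^T = [[-2, -3], [-3, -12]]
Step 2: trace = -14, det = 15
Step 3: Discriminant = (-14)^2 - 4*15 = 136
Step 4: Eigenvalues: -1.16905, -12.831
Step 5: Signature = (# positive eigenvalues) - (# negative eigenvalues) = -2

-2


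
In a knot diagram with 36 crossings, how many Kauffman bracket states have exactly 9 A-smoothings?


We choose which 9 of 36 crossings get A-smoothings.
C(36, 9) = 36! / (9! * 27!)
= 94143280

94143280


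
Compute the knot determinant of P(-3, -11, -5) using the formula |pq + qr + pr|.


Step 1: Compute pq + qr + pr.
pq = (-3)*(-11) = 33
qr = (-11)*(-5) = 55
pr = (-3)*(-5) = 15
pq + qr + pr = 33 + 55 + 15 = 103
Step 2: Take absolute value.
det(P(-3,-11,-5)) = |103| = 103

103


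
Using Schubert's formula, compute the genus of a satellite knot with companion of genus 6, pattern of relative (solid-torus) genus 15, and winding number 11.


Schubert: g(satellite) = g_rel(pattern) + |winding| * g(companion),
where g_rel(pattern) is the genus of the pattern relative to the solid torus.
= 15 + 11 * 6
= 15 + 66 = 81

81


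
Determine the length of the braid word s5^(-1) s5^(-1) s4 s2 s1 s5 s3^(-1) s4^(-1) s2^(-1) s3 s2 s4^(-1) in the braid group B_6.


The word length counts the number of generators (including inverses).
Listing each generator: s5^(-1), s5^(-1), s4, s2, s1, s5, s3^(-1), s4^(-1), s2^(-1), s3, s2, s4^(-1)
There are 12 generators in this braid word.

12


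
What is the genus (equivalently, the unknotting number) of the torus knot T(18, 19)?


For a torus knot T(p,q), both the unknotting number and genus equal (p-1)(q-1)/2.
= (18-1)(19-1)/2
= 17*18/2
= 306/2 = 153

153


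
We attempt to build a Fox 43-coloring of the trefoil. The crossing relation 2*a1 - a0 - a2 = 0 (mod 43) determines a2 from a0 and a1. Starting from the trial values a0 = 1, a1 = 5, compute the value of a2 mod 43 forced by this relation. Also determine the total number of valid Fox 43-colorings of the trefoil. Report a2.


Step 1: Apply the given crossing relation 2*a1 - a0 - a2 = 0 (mod 43).
  a2 = 2*a1 - a0 mod 43
  a2 = 2*5 - 1 mod 43
  a2 = 10 - 1 mod 43
  a2 = 9 mod 43 = 9
Step 2: The trefoil has determinant 3.
  Number of Fox p-colorings (p prime) is p^2 if p = 3, else p.
  Since 43 does not divide 3, only trivial (constant) colorings exist.
  (So the trial a0 = 1, a1 = 5 with a0 != a1 does NOT extend to a valid coloring of the whole trefoil: the other two crossing relations require 3*(a1 - a0) = 0 (mod 43), which fails.)
  Total colorings = 43
Step 3: a2 = 9, total Fox 43-colorings = 43

9


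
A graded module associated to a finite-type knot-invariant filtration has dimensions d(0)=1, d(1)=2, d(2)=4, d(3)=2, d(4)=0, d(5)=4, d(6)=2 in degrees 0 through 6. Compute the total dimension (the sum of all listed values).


Total dimension = d(0) + d(1) + ... + d(6)
= 1 + 2 + 4 + 2 + 0 + 4 + 2
= 15

15


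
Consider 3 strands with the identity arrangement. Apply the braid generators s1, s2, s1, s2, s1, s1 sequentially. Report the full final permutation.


Starting with identity [1, 2, 3].
Apply generators in sequence:
  After s1: [2, 1, 3]
  After s2: [2, 3, 1]
  After s1: [3, 2, 1]
  After s2: [3, 1, 2]
  After s1: [1, 3, 2]
  After s1: [3, 1, 2]
Final permutation: [3, 1, 2]

[3, 1, 2]


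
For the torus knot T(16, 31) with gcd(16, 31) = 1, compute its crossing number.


For a torus knot T(p, q) with gcd(p,q)=1,
the crossing number is min(p*(q-1), q*(p-1)).
p*(q-1) = 16*30 = 480
q*(p-1) = 31*15 = 465
min(480, 465) = 465

465


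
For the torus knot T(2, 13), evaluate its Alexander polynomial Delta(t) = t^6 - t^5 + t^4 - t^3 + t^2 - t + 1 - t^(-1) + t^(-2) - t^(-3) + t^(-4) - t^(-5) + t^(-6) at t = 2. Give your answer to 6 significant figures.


Substituting t = 2 into Delta(t) = t^6 - t^5 + t^4 - t^3 + t^2 - t + 1 - t^(-1) + t^(-2) - t^(-3) + t^(-4) - t^(-5) + t^(-6):
Term values: (64) + (-32) + (16) + (-8) + (4) + (-2) + (1) + (-0.5) + (0.25) + (-0.125) + (0.0625) + (-0.03125) + (0.015625)
Sum = 42.671875
Rounded to 6 significant figures: 42.6719

42.6719


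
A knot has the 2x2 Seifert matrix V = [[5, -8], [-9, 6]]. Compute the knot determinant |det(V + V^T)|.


Step 1: Form V + V^T where V = [[5, -8], [-9, 6]]
  V^T = [[5, -9], [-8, 6]]
  V + V^T = [[10, -17], [-17, 12]]
Step 2: det(V + V^T) = 10*12 - (-17)*(-17)
  = 120 - 289 = -169
Step 3: Knot determinant = |det(V + V^T)| = |-169| = 169

169


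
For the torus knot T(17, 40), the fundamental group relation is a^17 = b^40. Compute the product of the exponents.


The relation is a^17 = b^40.
Product of exponents = 17 * 40
= 680

680


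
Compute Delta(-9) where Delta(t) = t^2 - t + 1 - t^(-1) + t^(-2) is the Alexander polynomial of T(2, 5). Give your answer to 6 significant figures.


Substituting t = -9 into Delta(t) = t^2 - t + 1 - t^(-1) + t^(-2):
Term values: (81) + (9) + (1) + (0.111111) + (0.0123457)
Sum = 91.12345679
Rounded to 6 significant figures: 91.1235

91.1235


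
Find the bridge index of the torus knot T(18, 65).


The bridge number of T(p,q) is min(p,q).
min(18, 65) = 18

18


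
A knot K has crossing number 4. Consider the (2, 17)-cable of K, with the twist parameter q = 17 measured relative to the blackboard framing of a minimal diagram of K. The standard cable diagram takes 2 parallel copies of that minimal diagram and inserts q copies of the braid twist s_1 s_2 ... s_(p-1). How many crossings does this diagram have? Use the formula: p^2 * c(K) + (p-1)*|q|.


Step 1: Each of the c(K) crossings of the companion diagram becomes p*p = p^2 crossings among the p parallel strands, and each of the |q| twists s_1 s_2 ... s_(p-1) adds (p-1) crossings.
  Crossings = p^2 * c(K) + (p-1)*|q|
Step 2: = 2^2 * 4 + (2-1)*17
Step 3: = 4*4 + 1*17
Step 4: = 16 + 17 = 33

33


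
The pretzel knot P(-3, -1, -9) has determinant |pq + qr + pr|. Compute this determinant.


Step 1: Compute pq + qr + pr.
pq = (-3)*(-1) = 3
qr = (-1)*(-9) = 9
pr = (-3)*(-9) = 27
pq + qr + pr = 3 + 9 + 27 = 39
Step 2: Take absolute value.
det(P(-3,-1,-9)) = |39| = 39

39


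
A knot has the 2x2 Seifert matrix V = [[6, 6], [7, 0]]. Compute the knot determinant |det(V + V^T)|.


Step 1: Form V + V^T where V = [[6, 6], [7, 0]]
  V^T = [[6, 7], [6, 0]]
  V + V^T = [[12, 13], [13, 0]]
Step 2: det(V + V^T) = 12*0 - 13*13
  = 0 - 169 = -169
Step 3: Knot determinant = |det(V + V^T)| = |-169| = 169

169


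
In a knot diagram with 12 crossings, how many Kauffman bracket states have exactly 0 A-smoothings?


We choose which 0 of 12 crossings get A-smoothings.
C(12, 0) = 12! / (0! * 12!)
= 1

1


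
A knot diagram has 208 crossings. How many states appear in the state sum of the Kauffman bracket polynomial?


Each crossing contributes 2 choices (A-smoothing or B-smoothing).
Total states = 2^208 = 411376139330301510538742295639337626245683966408394965837152256

411376139330301510538742295639337626245683966408394965837152256


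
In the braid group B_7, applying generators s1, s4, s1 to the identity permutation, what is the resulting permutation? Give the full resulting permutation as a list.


Starting with identity [1, 2, 3, 4, 5, 6, 7].
Apply generators in sequence:
  After s1: [2, 1, 3, 4, 5, 6, 7]
  After s4: [2, 1, 3, 5, 4, 6, 7]
  After s1: [1, 2, 3, 5, 4, 6, 7]
Final permutation: [1, 2, 3, 5, 4, 6, 7]

[1, 2, 3, 5, 4, 6, 7]


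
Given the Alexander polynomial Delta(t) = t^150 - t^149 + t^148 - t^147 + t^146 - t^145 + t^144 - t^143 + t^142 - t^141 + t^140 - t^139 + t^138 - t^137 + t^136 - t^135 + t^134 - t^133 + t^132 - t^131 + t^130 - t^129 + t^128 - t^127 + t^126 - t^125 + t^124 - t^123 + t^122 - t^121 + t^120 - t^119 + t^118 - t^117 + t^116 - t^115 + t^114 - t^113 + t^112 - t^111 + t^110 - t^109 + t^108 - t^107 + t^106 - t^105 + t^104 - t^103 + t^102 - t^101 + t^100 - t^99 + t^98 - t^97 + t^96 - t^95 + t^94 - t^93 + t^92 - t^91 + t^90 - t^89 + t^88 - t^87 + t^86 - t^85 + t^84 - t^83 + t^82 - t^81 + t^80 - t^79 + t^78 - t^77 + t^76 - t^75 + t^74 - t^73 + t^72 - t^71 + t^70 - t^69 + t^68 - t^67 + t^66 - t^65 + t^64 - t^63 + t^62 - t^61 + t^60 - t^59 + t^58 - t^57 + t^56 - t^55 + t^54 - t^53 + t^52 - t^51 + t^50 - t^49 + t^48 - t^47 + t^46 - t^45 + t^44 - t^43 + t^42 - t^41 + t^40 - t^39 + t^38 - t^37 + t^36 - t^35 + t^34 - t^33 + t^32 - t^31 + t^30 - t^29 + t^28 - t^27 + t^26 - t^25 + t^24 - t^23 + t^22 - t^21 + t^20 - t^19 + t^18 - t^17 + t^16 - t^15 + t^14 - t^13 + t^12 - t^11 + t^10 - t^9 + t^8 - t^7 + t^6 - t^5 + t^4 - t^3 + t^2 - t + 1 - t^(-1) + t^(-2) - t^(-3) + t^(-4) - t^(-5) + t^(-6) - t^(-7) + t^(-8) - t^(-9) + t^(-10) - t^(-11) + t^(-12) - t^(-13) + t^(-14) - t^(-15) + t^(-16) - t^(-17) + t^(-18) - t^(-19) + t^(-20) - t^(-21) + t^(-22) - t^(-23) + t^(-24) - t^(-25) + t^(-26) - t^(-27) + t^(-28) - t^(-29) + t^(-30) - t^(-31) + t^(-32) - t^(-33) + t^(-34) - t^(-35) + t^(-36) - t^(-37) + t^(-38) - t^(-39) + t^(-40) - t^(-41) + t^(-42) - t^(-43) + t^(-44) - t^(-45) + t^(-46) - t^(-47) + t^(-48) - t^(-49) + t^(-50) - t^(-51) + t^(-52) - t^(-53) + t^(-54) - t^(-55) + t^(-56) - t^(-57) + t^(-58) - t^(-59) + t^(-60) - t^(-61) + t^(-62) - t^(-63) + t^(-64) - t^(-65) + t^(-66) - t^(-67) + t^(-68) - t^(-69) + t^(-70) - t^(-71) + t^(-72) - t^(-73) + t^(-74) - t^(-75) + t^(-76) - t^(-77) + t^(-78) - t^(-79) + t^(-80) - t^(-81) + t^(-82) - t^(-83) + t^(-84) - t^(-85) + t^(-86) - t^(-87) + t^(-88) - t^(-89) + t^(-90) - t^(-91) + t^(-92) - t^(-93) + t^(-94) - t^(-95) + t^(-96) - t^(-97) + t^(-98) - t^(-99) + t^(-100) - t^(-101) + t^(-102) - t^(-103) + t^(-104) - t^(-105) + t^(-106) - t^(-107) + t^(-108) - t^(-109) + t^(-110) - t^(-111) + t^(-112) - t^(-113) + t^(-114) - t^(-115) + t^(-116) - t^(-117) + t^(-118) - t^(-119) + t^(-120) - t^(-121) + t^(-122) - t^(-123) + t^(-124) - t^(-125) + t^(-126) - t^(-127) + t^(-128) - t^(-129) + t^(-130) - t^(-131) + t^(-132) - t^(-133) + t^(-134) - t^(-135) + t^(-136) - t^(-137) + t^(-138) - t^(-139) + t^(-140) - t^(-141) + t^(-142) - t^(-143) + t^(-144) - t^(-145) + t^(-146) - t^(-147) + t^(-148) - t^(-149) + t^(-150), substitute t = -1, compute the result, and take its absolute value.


Step 1: The polynomial has 301 terms with alternating signs, exponents from 150 down to -150.
Step 2: Substitute t = -1. The i-th term has coefficient (-1)^i and exponent (m-i),
  so its value is (-1)^i * (-1)^(m-i) = (-1)^m = 1 for every i.
Step 3: All 301 terms equal 1, so Delta(-1) = 301 * (1) = 301
Step 4: |Delta(-1)| = 301

301
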